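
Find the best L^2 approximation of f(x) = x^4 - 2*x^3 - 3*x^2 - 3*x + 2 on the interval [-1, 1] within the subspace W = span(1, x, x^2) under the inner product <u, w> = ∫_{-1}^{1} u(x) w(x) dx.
g(x) = -15*x^2/7 - 21*x/5 + 67/35

The best approximation g ∈ W is the orthogonal projection of f onto W. Writing g = a_0 + a_1 x + a_2 x^2, the coefficients solve the normal equations G · a = b where
  G_{ij} = <φ_i, φ_j> and b_i = <f, φ_i>, with φ_0 = 1, φ_1 = x, φ_2 = x^2.
G =
  [2, 0, 2/3]
  [0, 2/3, 0]
  [2/3, 0, 2/5],
b = (12/5, -14/5, 44/105).
Solving gives a_0 = 67/35, a_1 = -21/5, a_2 = -15/7, so
  g(x) = -15*x^2/7 - 21*x/5 + 67/35.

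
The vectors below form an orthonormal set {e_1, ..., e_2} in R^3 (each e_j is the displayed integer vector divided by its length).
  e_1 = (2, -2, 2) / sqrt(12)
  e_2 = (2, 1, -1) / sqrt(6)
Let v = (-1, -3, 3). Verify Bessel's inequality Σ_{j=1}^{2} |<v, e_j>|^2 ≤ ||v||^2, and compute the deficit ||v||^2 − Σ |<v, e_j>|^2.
Σ |<v, e_j>|^2 = 19; ||v||^2 = 19; deficit = 0

Write each e_j = u_j / sqrt(<u_j, u_j>) where u_j is the displayed integer vector. Then <v, e_j> = <v, u_j> / sqrt(<u_j, u_j>), so |<v, e_j>|^2 = <v, u_j>^2 / <u_j, u_j>.
Coefficients: <v, e_1> = 10/sqrt(12), <v, e_2> = -8/sqrt(6).
Square and sum: Σ |<v, e_j>|^2 = 19.
Compute ||v||^2 = v·v = 19.
Deficit = 19 − 19 = 0 ≥ 0, confirming Bessel's inequality. (The deficit equals ||v − Σ <v,e_j> e_j||^2, the squared distance from v to span{e_j}.)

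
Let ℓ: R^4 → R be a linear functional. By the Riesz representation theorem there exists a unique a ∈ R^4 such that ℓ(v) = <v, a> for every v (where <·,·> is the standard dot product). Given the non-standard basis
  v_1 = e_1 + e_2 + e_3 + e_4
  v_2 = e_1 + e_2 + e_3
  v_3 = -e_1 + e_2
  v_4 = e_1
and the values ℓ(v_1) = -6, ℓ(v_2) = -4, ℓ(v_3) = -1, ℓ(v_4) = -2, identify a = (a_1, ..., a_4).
a = (-2, -3, 1, -2)

Write a = (a_1, ..., a_4) in the standard basis. For each basis vector v_i, ℓ(v_i) = <v_i, a> is a linear equation in the a_j's. Collect the n equations into a matrix system V a = ℓ, where row i of V is v_i (expressed in the standard basis). Since V is invertible (lower-triangular with 1s on the diagonal, up to permutation), solve by back-substitution:
  V =
[[1, 1, 1, 1],
 [1, 1, 1, 0],
 [-1, 1, 0, 0],
 [1, 0, 0, 0]]
  V a = (-6, -4, -1, -2)
Solving gives a = (-2, -3, 1, -2).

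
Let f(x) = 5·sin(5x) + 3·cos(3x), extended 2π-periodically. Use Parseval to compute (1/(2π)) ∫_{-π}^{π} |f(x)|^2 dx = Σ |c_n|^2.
Σ |c_n|^2 = 17

Expand |f|^2 and use orthogonality of {sin(nx), cos(mx)} on [-π, π]:
  ∫_{-π}^{π} sin(nx)^2 dx = π, ∫ cos(mx)^2 dx = π, and cross terms integrate to 0.
So ∫_{-π}^{π} f(x)^2 dx = 5^2 · π + 3^2 · π = (25 + 9)π.
Divide by 2π: (25 + 9)/2 = 17.
By Parseval, this equals Σ |c_n|^2.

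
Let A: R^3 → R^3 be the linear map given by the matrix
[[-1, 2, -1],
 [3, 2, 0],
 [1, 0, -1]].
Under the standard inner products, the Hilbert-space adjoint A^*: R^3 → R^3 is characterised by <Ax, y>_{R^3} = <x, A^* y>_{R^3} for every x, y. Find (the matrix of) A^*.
A^* = A^T =
[[-1, 3, 1],
 [2, 2, 0],
 [-1, 0, -1]]

For real matrices with standard dot products, the defining identity <Ax, y> = <x, A^* y> gives (Ax)^T y = x^T (A^*) y, i.e. x^T A^T y = x^T (A^*) y. Since this holds for all x, y, we must have A^* = A^T. Therefore
A^* =
[[-1, 3, 1],
 [2, 2, 0],
 [-1, 0, -1]].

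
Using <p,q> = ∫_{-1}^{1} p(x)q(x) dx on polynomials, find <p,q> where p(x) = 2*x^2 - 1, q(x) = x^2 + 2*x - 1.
<p,q> = 4/5

Expand the product: p(x)·q(x) = 2*x^4 + 4*x^3 - 3*x^2 - 2*x + 1.
∫_{-1}^{1} of each monomial x^k gives [2/(k+1) if k even, 0 if k odd]. Integrating term-by-term (or equivalently evaluating the antiderivative F(x) = 2*x^5/5 + x^4 - x^3 - x^2 + x at the endpoints):
  F(1) − F(−1) = 2/5 − (-2/5) = 4/5.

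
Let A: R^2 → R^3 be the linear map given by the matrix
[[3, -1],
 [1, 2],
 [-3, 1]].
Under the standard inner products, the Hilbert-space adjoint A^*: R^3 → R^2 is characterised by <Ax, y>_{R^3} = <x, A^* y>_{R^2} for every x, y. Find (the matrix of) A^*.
A^* = A^T =
[[3, 1, -3],
 [-1, 2, 1]]

For real matrices with standard dot products, the defining identity <Ax, y> = <x, A^* y> gives (Ax)^T y = x^T (A^*) y, i.e. x^T A^T y = x^T (A^*) y. Since this holds for all x, y, we must have A^* = A^T. Therefore
A^* =
[[3, 1, -3],
 [-1, 2, 1]].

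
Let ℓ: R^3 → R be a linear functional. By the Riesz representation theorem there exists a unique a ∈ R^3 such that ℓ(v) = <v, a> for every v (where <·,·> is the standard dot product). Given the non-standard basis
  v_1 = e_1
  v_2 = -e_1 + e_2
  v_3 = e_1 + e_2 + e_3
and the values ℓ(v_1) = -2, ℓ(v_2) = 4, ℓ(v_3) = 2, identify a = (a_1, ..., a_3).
a = (-2, 2, 2)

Write a = (a_1, ..., a_3) in the standard basis. For each basis vector v_i, ℓ(v_i) = <v_i, a> is a linear equation in the a_j's. Collect the n equations into a matrix system V a = ℓ, where row i of V is v_i (expressed in the standard basis). Since V is invertible (lower-triangular with 1s on the diagonal, up to permutation), solve by back-substitution:
  V =
[[1, 0, 0],
 [-1, 1, 0],
 [1, 1, 1]]
  V a = (-2, 4, 2)
Solving gives a = (-2, 2, 2).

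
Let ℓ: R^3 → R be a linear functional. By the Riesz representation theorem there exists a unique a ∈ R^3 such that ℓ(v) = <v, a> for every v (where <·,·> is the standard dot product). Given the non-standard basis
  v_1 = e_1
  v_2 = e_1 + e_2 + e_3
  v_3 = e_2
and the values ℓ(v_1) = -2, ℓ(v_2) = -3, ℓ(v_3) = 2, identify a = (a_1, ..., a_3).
a = (-2, 2, -3)

Write a = (a_1, ..., a_3) in the standard basis. For each basis vector v_i, ℓ(v_i) = <v_i, a> is a linear equation in the a_j's. Collect the n equations into a matrix system V a = ℓ, where row i of V is v_i (expressed in the standard basis). Since V is invertible (lower-triangular with 1s on the diagonal, up to permutation), solve by back-substitution:
  V =
[[1, 0, 0],
 [1, 1, 1],
 [0, 1, 0]]
  V a = (-2, -3, 2)
Solving gives a = (-2, 2, -3).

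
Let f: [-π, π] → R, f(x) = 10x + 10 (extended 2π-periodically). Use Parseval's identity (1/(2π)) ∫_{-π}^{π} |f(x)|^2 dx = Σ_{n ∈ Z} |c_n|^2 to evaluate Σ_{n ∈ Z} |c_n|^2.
Σ |c_n|^2 = 100π^2/3 + 100

Expand and integrate term by term over [-π, π]:
  ∫ (10x)^2 dx = 100·(2π^3/3); ∫ 2·10·(10)·x dx = 0 (odd integrand); ∫ 10^2 dx = 100·2π.
So (1/(2π)) ∫_{-π}^{π} (10x + 10)^2 dx = 100π^2/3 + 100 = 100π^2/3 + 100.
Parseval ⇒ Σ |c_n|^2 = 100π^2/3 + 100.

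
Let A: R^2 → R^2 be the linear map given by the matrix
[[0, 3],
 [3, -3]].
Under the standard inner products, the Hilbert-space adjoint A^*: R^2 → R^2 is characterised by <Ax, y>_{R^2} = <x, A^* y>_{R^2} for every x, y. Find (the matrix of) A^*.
A^* = A^T =
[[0, 3],
 [3, -3]]

For real matrices with standard dot products, the defining identity <Ax, y> = <x, A^* y> gives (Ax)^T y = x^T (A^*) y, i.e. x^T A^T y = x^T (A^*) y. Since this holds for all x, y, we must have A^* = A^T. Therefore
A^* =
[[0, 3],
 [3, -3]].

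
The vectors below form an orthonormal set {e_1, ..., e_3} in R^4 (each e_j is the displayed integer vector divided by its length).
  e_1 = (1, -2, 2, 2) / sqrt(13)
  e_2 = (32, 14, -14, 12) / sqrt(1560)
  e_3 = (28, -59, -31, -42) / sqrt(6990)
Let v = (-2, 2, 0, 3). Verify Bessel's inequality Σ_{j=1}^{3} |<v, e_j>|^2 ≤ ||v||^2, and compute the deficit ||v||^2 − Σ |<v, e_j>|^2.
Σ |<v, e_j>|^2 = 3000/233; ||v||^2 = 17; deficit = 961/233

Write each e_j = u_j / sqrt(<u_j, u_j>) where u_j is the displayed integer vector. Then <v, e_j> = <v, u_j> / sqrt(<u_j, u_j>), so |<v, e_j>|^2 = <v, u_j>^2 / <u_j, u_j>.
Coefficients: <v, e_1> = 0/sqrt(13), <v, e_2> = 0/sqrt(1560), <v, e_3> = -300/sqrt(6990).
Square and sum: Σ |<v, e_j>|^2 = 3000/233.
Compute ||v||^2 = v·v = 17.
Deficit = 17 − 3000/233 = 961/233 ≥ 0, confirming Bessel's inequality. (The deficit equals ||v − Σ <v,e_j> e_j||^2, the squared distance from v to span{e_j}.)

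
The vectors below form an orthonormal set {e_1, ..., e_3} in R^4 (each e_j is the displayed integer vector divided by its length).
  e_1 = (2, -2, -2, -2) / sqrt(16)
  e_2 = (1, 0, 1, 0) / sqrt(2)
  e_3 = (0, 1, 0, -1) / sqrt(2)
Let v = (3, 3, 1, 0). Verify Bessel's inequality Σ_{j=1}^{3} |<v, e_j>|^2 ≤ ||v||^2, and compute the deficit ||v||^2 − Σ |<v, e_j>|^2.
Σ |<v, e_j>|^2 = 51/4; ||v||^2 = 19; deficit = 25/4

Write each e_j = u_j / sqrt(<u_j, u_j>) where u_j is the displayed integer vector. Then <v, e_j> = <v, u_j> / sqrt(<u_j, u_j>), so |<v, e_j>|^2 = <v, u_j>^2 / <u_j, u_j>.
Coefficients: <v, e_1> = -2/sqrt(16), <v, e_2> = 4/sqrt(2), <v, e_3> = 3/sqrt(2).
Square and sum: Σ |<v, e_j>|^2 = 51/4.
Compute ||v||^2 = v·v = 19.
Deficit = 19 − 51/4 = 25/4 ≥ 0, confirming Bessel's inequality. (The deficit equals ||v − Σ <v,e_j> e_j||^2, the squared distance from v to span{e_j}.)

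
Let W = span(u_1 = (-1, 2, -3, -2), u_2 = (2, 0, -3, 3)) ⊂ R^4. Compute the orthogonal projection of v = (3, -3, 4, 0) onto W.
proj_W(v) = (282/395, -912/395, 1629/395, 651/395)

Set up U = [u_1 | ... | u_2] ∈ R^(4×2). The projector onto W = col(U) is P = U (U^T U)^(-1) U^T.
Compute U^T U =
  [18, 1]
  [1, 22],
and U^T v = (-21, -6).
Solve U^T U · c = U^T v for the coefficients: c = (-456/395, -87/395). The projection is proj_W(v) = U c.
Check: (v - proj_W(v)) · u_1 = 0  (should be 0).
Check: (v - proj_W(v)) · u_2 = 0  (should be 0).
Result: proj_W(v) = (282/395, -912/395, 1629/395, 651/395).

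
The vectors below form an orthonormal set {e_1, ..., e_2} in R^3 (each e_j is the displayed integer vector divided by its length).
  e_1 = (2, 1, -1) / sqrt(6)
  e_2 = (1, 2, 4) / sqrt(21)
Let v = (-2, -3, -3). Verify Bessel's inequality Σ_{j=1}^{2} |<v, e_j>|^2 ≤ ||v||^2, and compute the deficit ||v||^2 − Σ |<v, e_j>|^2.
Σ |<v, e_j>|^2 = 152/7; ||v||^2 = 22; deficit = 2/7

Write each e_j = u_j / sqrt(<u_j, u_j>) where u_j is the displayed integer vector. Then <v, e_j> = <v, u_j> / sqrt(<u_j, u_j>), so |<v, e_j>|^2 = <v, u_j>^2 / <u_j, u_j>.
Coefficients: <v, e_1> = -4/sqrt(6), <v, e_2> = -20/sqrt(21).
Square and sum: Σ |<v, e_j>|^2 = 152/7.
Compute ||v||^2 = v·v = 22.
Deficit = 22 − 152/7 = 2/7 ≥ 0, confirming Bessel's inequality. (The deficit equals ||v − Σ <v,e_j> e_j||^2, the squared distance from v to span{e_j}.)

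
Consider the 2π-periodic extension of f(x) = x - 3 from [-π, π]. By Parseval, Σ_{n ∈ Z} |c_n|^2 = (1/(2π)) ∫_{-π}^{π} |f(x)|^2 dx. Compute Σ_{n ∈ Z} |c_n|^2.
Σ |c_n|^2 = π^2/3 + 9

Expand and integrate term by term over [-π, π]:
  ∫ (x)^2 dx = 1·(2π^3/3); ∫ 2·1·(-3)·x dx = 0 (odd integrand); ∫ (-3)^2 dx = 9·2π.
So (1/(2π)) ∫_{-π}^{π} (x - 3)^2 dx = 1π^2/3 + 9 = π^2/3 + 9.
Parseval ⇒ Σ |c_n|^2 = π^2/3 + 9.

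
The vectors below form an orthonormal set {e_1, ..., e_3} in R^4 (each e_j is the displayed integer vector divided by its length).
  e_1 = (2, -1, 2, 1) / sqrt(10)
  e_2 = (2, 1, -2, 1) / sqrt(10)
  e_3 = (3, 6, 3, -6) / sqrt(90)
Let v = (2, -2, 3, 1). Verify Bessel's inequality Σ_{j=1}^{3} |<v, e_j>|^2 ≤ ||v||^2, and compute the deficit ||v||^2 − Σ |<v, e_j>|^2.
Σ |<v, e_j>|^2 = 179/10; ||v||^2 = 18; deficit = 1/10

Write each e_j = u_j / sqrt(<u_j, u_j>) where u_j is the displayed integer vector. Then <v, e_j> = <v, u_j> / sqrt(<u_j, u_j>), so |<v, e_j>|^2 = <v, u_j>^2 / <u_j, u_j>.
Coefficients: <v, e_1> = 13/sqrt(10), <v, e_2> = -3/sqrt(10), <v, e_3> = -3/sqrt(90).
Square and sum: Σ |<v, e_j>|^2 = 179/10.
Compute ||v||^2 = v·v = 18.
Deficit = 18 − 179/10 = 1/10 ≥ 0, confirming Bessel's inequality. (The deficit equals ||v − Σ <v,e_j> e_j||^2, the squared distance from v to span{e_j}.)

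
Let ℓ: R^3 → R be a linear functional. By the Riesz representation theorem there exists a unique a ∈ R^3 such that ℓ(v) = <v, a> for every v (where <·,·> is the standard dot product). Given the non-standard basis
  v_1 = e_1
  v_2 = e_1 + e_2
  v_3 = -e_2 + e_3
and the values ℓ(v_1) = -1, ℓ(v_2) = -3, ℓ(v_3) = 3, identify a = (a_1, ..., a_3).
a = (-1, -2, 1)

Write a = (a_1, ..., a_3) in the standard basis. For each basis vector v_i, ℓ(v_i) = <v_i, a> is a linear equation in the a_j's. Collect the n equations into a matrix system V a = ℓ, where row i of V is v_i (expressed in the standard basis). Since V is invertible (lower-triangular with 1s on the diagonal, up to permutation), solve by back-substitution:
  V =
[[1, 0, 0],
 [1, 1, 0],
 [0, -1, 1]]
  V a = (-1, -3, 3)
Solving gives a = (-1, -2, 1).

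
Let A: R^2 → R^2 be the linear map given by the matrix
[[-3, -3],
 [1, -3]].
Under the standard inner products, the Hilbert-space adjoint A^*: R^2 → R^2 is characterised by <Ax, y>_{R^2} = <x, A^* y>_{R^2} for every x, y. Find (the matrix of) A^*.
A^* = A^T =
[[-3, 1],
 [-3, -3]]

For real matrices with standard dot products, the defining identity <Ax, y> = <x, A^* y> gives (Ax)^T y = x^T (A^*) y, i.e. x^T A^T y = x^T (A^*) y. Since this holds for all x, y, we must have A^* = A^T. Therefore
A^* =
[[-3, 1],
 [-3, -3]].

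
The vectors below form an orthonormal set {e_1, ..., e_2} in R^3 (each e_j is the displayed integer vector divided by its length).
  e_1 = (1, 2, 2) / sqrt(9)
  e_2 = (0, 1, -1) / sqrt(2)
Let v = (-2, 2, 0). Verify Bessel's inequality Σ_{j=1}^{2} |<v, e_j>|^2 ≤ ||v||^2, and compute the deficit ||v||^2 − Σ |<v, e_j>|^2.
Σ |<v, e_j>|^2 = 22/9; ||v||^2 = 8; deficit = 50/9

Write each e_j = u_j / sqrt(<u_j, u_j>) where u_j is the displayed integer vector. Then <v, e_j> = <v, u_j> / sqrt(<u_j, u_j>), so |<v, e_j>|^2 = <v, u_j>^2 / <u_j, u_j>.
Coefficients: <v, e_1> = 2/sqrt(9), <v, e_2> = 2/sqrt(2).
Square and sum: Σ |<v, e_j>|^2 = 22/9.
Compute ||v||^2 = v·v = 8.
Deficit = 8 − 22/9 = 50/9 ≥ 0, confirming Bessel's inequality. (The deficit equals ||v − Σ <v,e_j> e_j||^2, the squared distance from v to span{e_j}.)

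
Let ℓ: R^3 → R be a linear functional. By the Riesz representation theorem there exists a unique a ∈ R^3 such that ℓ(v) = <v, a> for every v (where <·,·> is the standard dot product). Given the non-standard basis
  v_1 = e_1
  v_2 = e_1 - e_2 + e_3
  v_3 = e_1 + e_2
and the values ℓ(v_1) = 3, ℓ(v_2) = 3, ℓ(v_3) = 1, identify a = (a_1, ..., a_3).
a = (3, -2, -2)

Write a = (a_1, ..., a_3) in the standard basis. For each basis vector v_i, ℓ(v_i) = <v_i, a> is a linear equation in the a_j's. Collect the n equations into a matrix system V a = ℓ, where row i of V is v_i (expressed in the standard basis). Since V is invertible (lower-triangular with 1s on the diagonal, up to permutation), solve by back-substitution:
  V =
[[1, 0, 0],
 [1, -1, 1],
 [1, 1, 0]]
  V a = (3, 3, 1)
Solving gives a = (3, -2, -2).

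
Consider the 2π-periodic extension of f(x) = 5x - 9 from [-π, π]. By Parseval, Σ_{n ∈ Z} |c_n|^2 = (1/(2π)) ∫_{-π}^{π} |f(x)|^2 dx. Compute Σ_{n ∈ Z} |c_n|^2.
Σ |c_n|^2 = 25π^2/3 + 81

Expand and integrate term by term over [-π, π]:
  ∫ (5x)^2 dx = 25·(2π^3/3); ∫ 2·5·(-9)·x dx = 0 (odd integrand); ∫ (-9)^2 dx = 81·2π.
So (1/(2π)) ∫_{-π}^{π} (5x - 9)^2 dx = 25π^2/3 + 81 = 25π^2/3 + 81.
Parseval ⇒ Σ |c_n|^2 = 25π^2/3 + 81.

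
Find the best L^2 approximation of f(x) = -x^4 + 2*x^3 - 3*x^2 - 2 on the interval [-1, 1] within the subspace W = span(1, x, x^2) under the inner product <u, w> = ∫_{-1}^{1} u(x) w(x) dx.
g(x) = -27*x^2/7 + 6*x/5 - 67/35

The best approximation g ∈ W is the orthogonal projection of f onto W. Writing g = a_0 + a_1 x + a_2 x^2, the coefficients solve the normal equations G · a = b where
  G_{ij} = <φ_i, φ_j> and b_i = <f, φ_i>, with φ_0 = 1, φ_1 = x, φ_2 = x^2.
G =
  [2, 0, 2/3]
  [0, 2/3, 0]
  [2/3, 0, 2/5],
b = (-32/5, 4/5, -296/105).
Solving gives a_0 = -67/35, a_1 = 6/5, a_2 = -27/7, so
  g(x) = -27*x^2/7 + 6*x/5 - 67/35.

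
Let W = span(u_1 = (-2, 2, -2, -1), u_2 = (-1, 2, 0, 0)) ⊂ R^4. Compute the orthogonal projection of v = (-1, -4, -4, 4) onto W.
proj_W(v) = (15/29, -94/29, -64/29, -32/29)

Set up U = [u_1 | ... | u_2] ∈ R^(4×2). The projector onto W = col(U) is P = U (U^T U)^(-1) U^T.
Compute U^T U =
  [13, 6]
  [6, 5],
and U^T v = (-2, -7).
Solve U^T U · c = U^T v for the coefficients: c = (32/29, -79/29). The projection is proj_W(v) = U c.
Check: (v - proj_W(v)) · u_1 = 0  (should be 0).
Check: (v - proj_W(v)) · u_2 = 0  (should be 0).
Result: proj_W(v) = (15/29, -94/29, -64/29, -32/29).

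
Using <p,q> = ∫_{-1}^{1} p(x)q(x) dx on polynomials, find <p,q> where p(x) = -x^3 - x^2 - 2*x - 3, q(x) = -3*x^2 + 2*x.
<p,q> = 56/15

Expand the product: p(x)·q(x) = 3*x^5 + x^4 + 4*x^3 + 5*x^2 - 6*x.
∫_{-1}^{1} of each monomial x^k gives [2/(k+1) if k even, 0 if k odd]. Integrating term-by-term (or equivalently evaluating the antiderivative F(x) = x^6/2 + x^5/5 + x^4 + 5*x^3/3 - 3*x^2 at the endpoints):
  F(1) − F(−1) = 11/30 − (-101/30) = 56/15.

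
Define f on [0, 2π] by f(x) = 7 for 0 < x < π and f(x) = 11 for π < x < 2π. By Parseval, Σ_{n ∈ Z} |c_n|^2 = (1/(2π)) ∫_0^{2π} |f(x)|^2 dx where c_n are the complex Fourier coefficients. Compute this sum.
Σ |c_n|^2 = 85

Parseval equates the L^2 energy of f (normalised by 1/(2π)) with the ℓ^2 sum of its Fourier coefficients: (1/(2π)) ∫_0^{2π} |f|^2 = Σ |c_n|^2.
Compute the left side: (1/(2π)) [∫_0^π 7^2 dx + ∫_π^{2π} 11^2 dx] = (1/(2π)) · (49π + 121π) = (49 + 121)/2 = 85.
So Σ_{n ∈ Z} |c_n|^2 = 85.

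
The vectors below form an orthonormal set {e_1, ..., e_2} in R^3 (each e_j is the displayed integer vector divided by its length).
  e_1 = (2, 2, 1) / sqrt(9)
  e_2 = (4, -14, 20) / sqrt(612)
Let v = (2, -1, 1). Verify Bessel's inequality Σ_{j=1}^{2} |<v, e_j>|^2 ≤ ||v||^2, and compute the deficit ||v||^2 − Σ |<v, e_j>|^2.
Σ |<v, e_j>|^2 = 66/17; ||v||^2 = 6; deficit = 36/17

Write each e_j = u_j / sqrt(<u_j, u_j>) where u_j is the displayed integer vector. Then <v, e_j> = <v, u_j> / sqrt(<u_j, u_j>), so |<v, e_j>|^2 = <v, u_j>^2 / <u_j, u_j>.
Coefficients: <v, e_1> = 3/sqrt(9), <v, e_2> = 42/sqrt(612).
Square and sum: Σ |<v, e_j>|^2 = 66/17.
Compute ||v||^2 = v·v = 6.
Deficit = 6 − 66/17 = 36/17 ≥ 0, confirming Bessel's inequality. (The deficit equals ||v − Σ <v,e_j> e_j||^2, the squared distance from v to span{e_j}.)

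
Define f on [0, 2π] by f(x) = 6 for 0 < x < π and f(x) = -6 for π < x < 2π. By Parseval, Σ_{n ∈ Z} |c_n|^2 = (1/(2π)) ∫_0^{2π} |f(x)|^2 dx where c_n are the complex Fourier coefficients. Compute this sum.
Σ |c_n|^2 = 36

Parseval equates the L^2 energy of f (normalised by 1/(2π)) with the ℓ^2 sum of its Fourier coefficients: (1/(2π)) ∫_0^{2π} |f|^2 = Σ |c_n|^2.
Compute the left side: (1/(2π)) [∫_0^π 6^2 dx + ∫_π^{2π} (-6)^2 dx] = (1/(2π)) · (36π + 36π) = (36 + 36)/2 = 36.
So Σ_{n ∈ Z} |c_n|^2 = 36.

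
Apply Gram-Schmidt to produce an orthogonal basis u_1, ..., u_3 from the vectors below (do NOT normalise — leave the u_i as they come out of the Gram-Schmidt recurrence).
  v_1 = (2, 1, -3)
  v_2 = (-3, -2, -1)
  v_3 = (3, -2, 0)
Orthogonal basis:
  u_1 = (2, 1, -3)
  u_2 = (-16/7, -23/14, -29/14)
  u_3 = (301/171, -473/171, 43/171)

Apply the Gram-Schmidt recurrence
  u_1 = v_1
  u_i = v_i − Σ_{j<i} ((v_i · u_j) / (u_j · u_j)) · u_j.

Step by step this gives:
  u_1 = (2, 1, -3)
  u_2 = (-16/7, -23/14, -29/14)
  u_3 = (301/171, -473/171, 43/171)

Orthogonality check:
  u_2 · u_1 = 0 (should be 0)
  u_3 · u_1 = 0 (should be 0)
  u_3 · u_2 = 0 (should be 0)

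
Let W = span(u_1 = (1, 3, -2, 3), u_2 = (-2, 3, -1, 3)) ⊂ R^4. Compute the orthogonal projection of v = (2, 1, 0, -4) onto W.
proj_W(v) = (419/205, -60/41, 27/205, -60/41)

Set up U = [u_1 | ... | u_2] ∈ R^(4×2). The projector onto W = col(U) is P = U (U^T U)^(-1) U^T.
Compute U^T U =
  [23, 18]
  [18, 23],
and U^T v = (-7, -13).
Solve U^T U · c = U^T v for the coefficients: c = (73/205, -173/205). The projection is proj_W(v) = U c.
Check: (v - proj_W(v)) · u_1 = 0  (should be 0).
Check: (v - proj_W(v)) · u_2 = 0  (should be 0).
Result: proj_W(v) = (419/205, -60/41, 27/205, -60/41).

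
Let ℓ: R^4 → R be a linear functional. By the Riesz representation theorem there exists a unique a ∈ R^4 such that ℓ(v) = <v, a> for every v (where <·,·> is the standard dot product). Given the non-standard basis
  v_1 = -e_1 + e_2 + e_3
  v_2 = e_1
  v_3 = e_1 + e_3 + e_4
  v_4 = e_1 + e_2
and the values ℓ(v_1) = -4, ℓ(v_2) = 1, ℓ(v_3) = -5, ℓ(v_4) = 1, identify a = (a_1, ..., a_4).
a = (1, 0, -3, -3)

Write a = (a_1, ..., a_4) in the standard basis. For each basis vector v_i, ℓ(v_i) = <v_i, a> is a linear equation in the a_j's. Collect the n equations into a matrix system V a = ℓ, where row i of V is v_i (expressed in the standard basis). Since V is invertible (lower-triangular with 1s on the diagonal, up to permutation), solve by back-substitution:
  V =
[[-1, 1, 1, 0],
 [1, 0, 0, 0],
 [1, 0, 1, 1],
 [1, 1, 0, 0]]
  V a = (-4, 1, -5, 1)
Solving gives a = (1, 0, -3, -3).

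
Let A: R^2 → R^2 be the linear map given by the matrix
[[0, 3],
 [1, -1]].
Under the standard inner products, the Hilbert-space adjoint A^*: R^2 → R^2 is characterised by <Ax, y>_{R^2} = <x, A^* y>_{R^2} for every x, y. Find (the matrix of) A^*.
A^* = A^T =
[[0, 1],
 [3, -1]]

For real matrices with standard dot products, the defining identity <Ax, y> = <x, A^* y> gives (Ax)^T y = x^T (A^*) y, i.e. x^T A^T y = x^T (A^*) y. Since this holds for all x, y, we must have A^* = A^T. Therefore
A^* =
[[0, 1],
 [3, -1]].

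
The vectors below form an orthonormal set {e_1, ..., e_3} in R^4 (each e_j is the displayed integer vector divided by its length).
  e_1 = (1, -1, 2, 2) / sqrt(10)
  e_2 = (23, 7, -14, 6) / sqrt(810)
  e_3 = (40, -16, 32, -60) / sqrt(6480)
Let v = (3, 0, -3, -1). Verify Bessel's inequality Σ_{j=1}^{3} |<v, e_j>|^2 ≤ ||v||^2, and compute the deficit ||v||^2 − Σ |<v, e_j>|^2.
Σ |<v, e_j>|^2 = 86/5; ||v||^2 = 19; deficit = 9/5

Write each e_j = u_j / sqrt(<u_j, u_j>) where u_j is the displayed integer vector. Then <v, e_j> = <v, u_j> / sqrt(<u_j, u_j>), so |<v, e_j>|^2 = <v, u_j>^2 / <u_j, u_j>.
Coefficients: <v, e_1> = -5/sqrt(10), <v, e_2> = 105/sqrt(810), <v, e_3> = 84/sqrt(6480).
Square and sum: Σ |<v, e_j>|^2 = 86/5.
Compute ||v||^2 = v·v = 19.
Deficit = 19 − 86/5 = 9/5 ≥ 0, confirming Bessel's inequality. (The deficit equals ||v − Σ <v,e_j> e_j||^2, the squared distance from v to span{e_j}.)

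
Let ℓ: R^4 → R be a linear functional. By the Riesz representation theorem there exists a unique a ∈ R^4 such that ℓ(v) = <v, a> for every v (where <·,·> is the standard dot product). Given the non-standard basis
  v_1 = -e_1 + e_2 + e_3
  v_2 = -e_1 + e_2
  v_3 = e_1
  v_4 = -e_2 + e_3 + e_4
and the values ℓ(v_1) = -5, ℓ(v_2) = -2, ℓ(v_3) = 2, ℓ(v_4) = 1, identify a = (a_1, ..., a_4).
a = (2, 0, -3, 4)

Write a = (a_1, ..., a_4) in the standard basis. For each basis vector v_i, ℓ(v_i) = <v_i, a> is a linear equation in the a_j's. Collect the n equations into a matrix system V a = ℓ, where row i of V is v_i (expressed in the standard basis). Since V is invertible (lower-triangular with 1s on the diagonal, up to permutation), solve by back-substitution:
  V =
[[-1, 1, 1, 0],
 [-1, 1, 0, 0],
 [1, 0, 0, 0],
 [0, -1, 1, 1]]
  V a = (-5, -2, 2, 1)
Solving gives a = (2, 0, -3, 4).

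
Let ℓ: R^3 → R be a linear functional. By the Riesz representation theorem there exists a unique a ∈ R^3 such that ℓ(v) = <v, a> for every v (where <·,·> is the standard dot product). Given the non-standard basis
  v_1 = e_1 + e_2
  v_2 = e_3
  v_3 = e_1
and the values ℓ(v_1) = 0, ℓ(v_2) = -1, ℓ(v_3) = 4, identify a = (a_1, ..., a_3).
a = (4, -4, -1)

Write a = (a_1, ..., a_3) in the standard basis. For each basis vector v_i, ℓ(v_i) = <v_i, a> is a linear equation in the a_j's. Collect the n equations into a matrix system V a = ℓ, where row i of V is v_i (expressed in the standard basis). Since V is invertible (lower-triangular with 1s on the diagonal, up to permutation), solve by back-substitution:
  V =
[[1, 1, 0],
 [0, 0, 1],
 [1, 0, 0]]
  V a = (0, -1, 4)
Solving gives a = (4, -4, -1).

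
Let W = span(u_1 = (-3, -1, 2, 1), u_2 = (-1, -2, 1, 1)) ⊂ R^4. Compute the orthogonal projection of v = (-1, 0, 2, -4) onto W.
proj_W(v) = (-48/41, 49/41, 19/41, -10/41)

Set up U = [u_1 | ... | u_2] ∈ R^(4×2). The projector onto W = col(U) is P = U (U^T U)^(-1) U^T.
Compute U^T U =
  [15, 8]
  [8, 7],
and U^T v = (3, -1).
Solve U^T U · c = U^T v for the coefficients: c = (29/41, -39/41). The projection is proj_W(v) = U c.
Check: (v - proj_W(v)) · u_1 = 0  (should be 0).
Check: (v - proj_W(v)) · u_2 = 0  (should be 0).
Result: proj_W(v) = (-48/41, 49/41, 19/41, -10/41).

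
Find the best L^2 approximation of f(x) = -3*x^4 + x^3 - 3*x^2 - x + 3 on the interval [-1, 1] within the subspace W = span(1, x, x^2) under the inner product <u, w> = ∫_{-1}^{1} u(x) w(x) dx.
g(x) = -39*x^2/7 - 2*x/5 + 114/35

The best approximation g ∈ W is the orthogonal projection of f onto W. Writing g = a_0 + a_1 x + a_2 x^2, the coefficients solve the normal equations G · a = b where
  G_{ij} = <φ_i, φ_j> and b_i = <f, φ_i>, with φ_0 = 1, φ_1 = x, φ_2 = x^2.
G =
  [2, 0, 2/3]
  [0, 2/3, 0]
  [2/3, 0, 2/5],
b = (14/5, -4/15, -2/35).
Solving gives a_0 = 114/35, a_1 = -2/5, a_2 = -39/7, so
  g(x) = -39*x^2/7 - 2*x/5 + 114/35.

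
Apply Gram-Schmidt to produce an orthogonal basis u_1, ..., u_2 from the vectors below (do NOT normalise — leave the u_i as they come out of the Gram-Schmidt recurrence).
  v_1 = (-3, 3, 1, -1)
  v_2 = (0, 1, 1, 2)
Orthogonal basis:
  u_1 = (-3, 3, 1, -1)
  u_2 = (3/10, 7/10, 9/10, 21/10)

Apply the Gram-Schmidt recurrence
  u_1 = v_1
  u_i = v_i − Σ_{j<i} ((v_i · u_j) / (u_j · u_j)) · u_j.

Step by step this gives:
  u_1 = (-3, 3, 1, -1)
  u_2 = (3/10, 7/10, 9/10, 21/10)

Orthogonality check:
  u_2 · u_1 = 0 (should be 0)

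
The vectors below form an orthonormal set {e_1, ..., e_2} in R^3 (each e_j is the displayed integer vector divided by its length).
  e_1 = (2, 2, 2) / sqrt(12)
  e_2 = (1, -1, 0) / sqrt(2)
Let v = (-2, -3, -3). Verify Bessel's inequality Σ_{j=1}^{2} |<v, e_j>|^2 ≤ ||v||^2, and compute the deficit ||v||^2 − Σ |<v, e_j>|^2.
Σ |<v, e_j>|^2 = 131/6; ||v||^2 = 22; deficit = 1/6

Write each e_j = u_j / sqrt(<u_j, u_j>) where u_j is the displayed integer vector. Then <v, e_j> = <v, u_j> / sqrt(<u_j, u_j>), so |<v, e_j>|^2 = <v, u_j>^2 / <u_j, u_j>.
Coefficients: <v, e_1> = -16/sqrt(12), <v, e_2> = 1/sqrt(2).
Square and sum: Σ |<v, e_j>|^2 = 131/6.
Compute ||v||^2 = v·v = 22.
Deficit = 22 − 131/6 = 1/6 ≥ 0, confirming Bessel's inequality. (The deficit equals ||v − Σ <v,e_j> e_j||^2, the squared distance from v to span{e_j}.)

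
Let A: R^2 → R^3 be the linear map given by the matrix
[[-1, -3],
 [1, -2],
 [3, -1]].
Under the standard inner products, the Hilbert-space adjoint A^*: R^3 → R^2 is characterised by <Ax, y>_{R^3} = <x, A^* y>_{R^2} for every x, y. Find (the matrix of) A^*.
A^* = A^T =
[[-1, 1, 3],
 [-3, -2, -1]]

For real matrices with standard dot products, the defining identity <Ax, y> = <x, A^* y> gives (Ax)^T y = x^T (A^*) y, i.e. x^T A^T y = x^T (A^*) y. Since this holds for all x, y, we must have A^* = A^T. Therefore
A^* =
[[-1, 1, 3],
 [-3, -2, -1]].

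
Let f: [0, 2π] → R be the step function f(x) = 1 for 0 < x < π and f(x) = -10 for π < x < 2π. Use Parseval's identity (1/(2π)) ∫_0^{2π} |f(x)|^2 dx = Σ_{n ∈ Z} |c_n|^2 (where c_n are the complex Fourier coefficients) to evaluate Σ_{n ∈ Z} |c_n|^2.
Σ |c_n|^2 = 101/2

Parseval equates the L^2 energy of f (normalised by 1/(2π)) with the ℓ^2 sum of its Fourier coefficients: (1/(2π)) ∫_0^{2π} |f|^2 = Σ |c_n|^2.
Compute the left side: (1/(2π)) [∫_0^π 1^2 dx + ∫_π^{2π} (-10)^2 dx] = (1/(2π)) · (1π + 100π) = (1 + 100)/2 = 101/2.
So Σ_{n ∈ Z} |c_n|^2 = 101/2.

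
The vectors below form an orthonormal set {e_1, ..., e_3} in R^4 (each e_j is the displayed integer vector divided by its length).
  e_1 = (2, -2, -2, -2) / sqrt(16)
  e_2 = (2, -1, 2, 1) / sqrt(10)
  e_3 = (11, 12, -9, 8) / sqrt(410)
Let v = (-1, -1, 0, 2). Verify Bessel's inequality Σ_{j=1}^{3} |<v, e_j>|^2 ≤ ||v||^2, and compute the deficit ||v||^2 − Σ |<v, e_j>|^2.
Σ |<v, e_j>|^2 = 50/41; ||v||^2 = 6; deficit = 196/41

Write each e_j = u_j / sqrt(<u_j, u_j>) where u_j is the displayed integer vector. Then <v, e_j> = <v, u_j> / sqrt(<u_j, u_j>), so |<v, e_j>|^2 = <v, u_j>^2 / <u_j, u_j>.
Coefficients: <v, e_1> = -4/sqrt(16), <v, e_2> = 1/sqrt(10), <v, e_3> = -7/sqrt(410).
Square and sum: Σ |<v, e_j>|^2 = 50/41.
Compute ||v||^2 = v·v = 6.
Deficit = 6 − 50/41 = 196/41 ≥ 0, confirming Bessel's inequality. (The deficit equals ||v − Σ <v,e_j> e_j||^2, the squared distance from v to span{e_j}.)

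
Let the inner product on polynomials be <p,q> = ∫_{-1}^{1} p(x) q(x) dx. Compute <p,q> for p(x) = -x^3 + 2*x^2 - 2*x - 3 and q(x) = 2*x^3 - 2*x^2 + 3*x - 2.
<p,q> = 458/105

Expand the product: p(x)·q(x) = -2*x^6 + 6*x^5 - 11*x^4 + 6*x^3 - 4*x^2 - 5*x + 6.
∫_{-1}^{1} of each monomial x^k gives [2/(k+1) if k even, 0 if k odd]. Integrating term-by-term (or equivalently evaluating the antiderivative F(x) = -2*x^7/7 + x^6 - 11*x^5/5 + 3*x^4/2 - 4*x^3/3 - 5*x^2/2 + 6*x at the endpoints):
  F(1) − F(−1) = 229/105 − (-229/105) = 458/105.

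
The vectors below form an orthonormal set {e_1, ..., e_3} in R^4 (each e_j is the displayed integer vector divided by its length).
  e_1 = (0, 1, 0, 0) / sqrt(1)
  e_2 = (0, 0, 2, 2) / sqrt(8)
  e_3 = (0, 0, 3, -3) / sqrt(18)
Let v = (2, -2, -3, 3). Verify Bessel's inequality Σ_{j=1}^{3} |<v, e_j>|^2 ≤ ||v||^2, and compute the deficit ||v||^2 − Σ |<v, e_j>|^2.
Σ |<v, e_j>|^2 = 22; ||v||^2 = 26; deficit = 4

Write each e_j = u_j / sqrt(<u_j, u_j>) where u_j is the displayed integer vector. Then <v, e_j> = <v, u_j> / sqrt(<u_j, u_j>), so |<v, e_j>|^2 = <v, u_j>^2 / <u_j, u_j>.
Coefficients: <v, e_1> = -2/sqrt(1), <v, e_2> = 0/sqrt(8), <v, e_3> = -18/sqrt(18).
Square and sum: Σ |<v, e_j>|^2 = 22.
Compute ||v||^2 = v·v = 26.
Deficit = 26 − 22 = 4 ≥ 0, confirming Bessel's inequality. (The deficit equals ||v − Σ <v,e_j> e_j||^2, the squared distance from v to span{e_j}.)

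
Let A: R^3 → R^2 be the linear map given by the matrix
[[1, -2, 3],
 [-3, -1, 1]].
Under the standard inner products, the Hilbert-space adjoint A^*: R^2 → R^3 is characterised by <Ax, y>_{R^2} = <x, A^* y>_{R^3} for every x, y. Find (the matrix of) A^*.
A^* = A^T =
[[1, -3],
 [-2, -1],
 [3, 1]]

For real matrices with standard dot products, the defining identity <Ax, y> = <x, A^* y> gives (Ax)^T y = x^T (A^*) y, i.e. x^T A^T y = x^T (A^*) y. Since this holds for all x, y, we must have A^* = A^T. Therefore
A^* =
[[1, -3],
 [-2, -1],
 [3, 1]].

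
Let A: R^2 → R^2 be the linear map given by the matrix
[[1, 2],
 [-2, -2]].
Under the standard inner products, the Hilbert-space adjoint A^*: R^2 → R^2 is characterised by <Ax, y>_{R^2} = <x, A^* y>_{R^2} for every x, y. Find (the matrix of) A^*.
A^* = A^T =
[[1, -2],
 [2, -2]]

For real matrices with standard dot products, the defining identity <Ax, y> = <x, A^* y> gives (Ax)^T y = x^T (A^*) y, i.e. x^T A^T y = x^T (A^*) y. Since this holds for all x, y, we must have A^* = A^T. Therefore
A^* =
[[1, -2],
 [2, -2]].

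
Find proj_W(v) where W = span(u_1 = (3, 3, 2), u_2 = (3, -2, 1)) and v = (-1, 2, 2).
proj_W(v) = (-66/283, 659/283, 101/283)

Set up U = [u_1 | ... | u_2] ∈ R^(3×2). The projector onto W = col(U) is P = U (U^T U)^(-1) U^T.
Compute U^T U =
  [22, 5]
  [5, 14],
and U^T v = (7, -5).
Solve U^T U · c = U^T v for the coefficients: c = (123/283, -145/283). The projection is proj_W(v) = U c.
Check: (v - proj_W(v)) · u_1 = 0  (should be 0).
Check: (v - proj_W(v)) · u_2 = 0  (should be 0).
Result: proj_W(v) = (-66/283, 659/283, 101/283).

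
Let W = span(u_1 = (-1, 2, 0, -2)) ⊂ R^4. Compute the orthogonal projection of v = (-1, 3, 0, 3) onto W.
proj_W(v) = (-1/9, 2/9, 0, -2/9)

Set up U = [u_1 | ... | u_1] ∈ R^(4×1). The projector onto W = col(U) is P = U (U^T U)^(-1) U^T.
Compute U^T U =
  [9],
and U^T v = (1).
Solve U^T U · c = U^T v for the coefficients: c = (1/9). The projection is proj_W(v) = U c.
Check: (v - proj_W(v)) · u_1 = 0  (should be 0).
Result: proj_W(v) = (-1/9, 2/9, 0, -2/9).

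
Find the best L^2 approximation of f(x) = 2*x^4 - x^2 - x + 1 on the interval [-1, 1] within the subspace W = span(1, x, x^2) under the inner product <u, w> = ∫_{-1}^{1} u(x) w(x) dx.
g(x) = 5*x^2/7 - x + 29/35

The best approximation g ∈ W is the orthogonal projection of f onto W. Writing g = a_0 + a_1 x + a_2 x^2, the coefficients solve the normal equations G · a = b where
  G_{ij} = <φ_i, φ_j> and b_i = <f, φ_i>, with φ_0 = 1, φ_1 = x, φ_2 = x^2.
G =
  [2, 0, 2/3]
  [0, 2/3, 0]
  [2/3, 0, 2/5],
b = (32/15, -2/3, 88/105).
Solving gives a_0 = 29/35, a_1 = -1, a_2 = 5/7, so
  g(x) = 5*x^2/7 - x + 29/35.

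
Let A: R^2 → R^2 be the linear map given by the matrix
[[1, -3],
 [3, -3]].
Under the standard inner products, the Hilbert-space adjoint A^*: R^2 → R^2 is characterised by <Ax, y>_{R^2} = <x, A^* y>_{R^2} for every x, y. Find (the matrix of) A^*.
A^* = A^T =
[[1, 3],
 [-3, -3]]

For real matrices with standard dot products, the defining identity <Ax, y> = <x, A^* y> gives (Ax)^T y = x^T (A^*) y, i.e. x^T A^T y = x^T (A^*) y. Since this holds for all x, y, we must have A^* = A^T. Therefore
A^* =
[[1, 3],
 [-3, -3]].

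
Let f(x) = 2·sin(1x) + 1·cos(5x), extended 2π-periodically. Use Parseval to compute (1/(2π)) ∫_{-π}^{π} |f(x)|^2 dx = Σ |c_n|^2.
Σ |c_n|^2 = 5/2

Expand |f|^2 and use orthogonality of {sin(nx), cos(mx)} on [-π, π]:
  ∫_{-π}^{π} sin(nx)^2 dx = π, ∫ cos(mx)^2 dx = π, and cross terms integrate to 0.
So ∫_{-π}^{π} f(x)^2 dx = 2^2 · π + 1^2 · π = (4 + 1)π.
Divide by 2π: (4 + 1)/2 = 5/2.
By Parseval, this equals Σ |c_n|^2.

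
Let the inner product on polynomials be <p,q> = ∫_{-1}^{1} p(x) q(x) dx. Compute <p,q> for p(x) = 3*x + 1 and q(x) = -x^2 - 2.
<p,q> = -14/3

Expand the product: p(x)·q(x) = -3*x^3 - x^2 - 6*x - 2.
∫_{-1}^{1} of each monomial x^k gives [2/(k+1) if k even, 0 if k odd]. Integrating term-by-term (or equivalently evaluating the antiderivative F(x) = -3*x^4/4 - x^3/3 - 3*x^2 - 2*x at the endpoints):
  F(1) − F(−1) = -73/12 − (-17/12) = -14/3.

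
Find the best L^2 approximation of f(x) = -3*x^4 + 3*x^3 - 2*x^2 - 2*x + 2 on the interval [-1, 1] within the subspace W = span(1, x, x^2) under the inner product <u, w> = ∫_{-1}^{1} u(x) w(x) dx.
g(x) = -32*x^2/7 - x/5 + 79/35

The best approximation g ∈ W is the orthogonal projection of f onto W. Writing g = a_0 + a_1 x + a_2 x^2, the coefficients solve the normal equations G · a = b where
  G_{ij} = <φ_i, φ_j> and b_i = <f, φ_i>, with φ_0 = 1, φ_1 = x, φ_2 = x^2.
G =
  [2, 0, 2/3]
  [0, 2/3, 0]
  [2/3, 0, 2/5],
b = (22/15, -2/15, -34/105).
Solving gives a_0 = 79/35, a_1 = -1/5, a_2 = -32/7, so
  g(x) = -32*x^2/7 - x/5 + 79/35.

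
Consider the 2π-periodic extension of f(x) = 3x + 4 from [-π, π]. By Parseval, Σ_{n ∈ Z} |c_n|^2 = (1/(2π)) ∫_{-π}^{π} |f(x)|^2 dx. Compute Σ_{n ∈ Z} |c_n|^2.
Σ |c_n|^2 = 3π^2 + 16

Expand and integrate term by term over [-π, π]:
  ∫ (3x)^2 dx = 9·(2π^3/3); ∫ 2·3·(4)·x dx = 0 (odd integrand); ∫ 4^2 dx = 16·2π.
So (1/(2π)) ∫_{-π}^{π} (3x + 4)^2 dx = 9π^2/3 + 16 = 3π^2 + 16.
Parseval ⇒ Σ |c_n|^2 = 3π^2 + 16.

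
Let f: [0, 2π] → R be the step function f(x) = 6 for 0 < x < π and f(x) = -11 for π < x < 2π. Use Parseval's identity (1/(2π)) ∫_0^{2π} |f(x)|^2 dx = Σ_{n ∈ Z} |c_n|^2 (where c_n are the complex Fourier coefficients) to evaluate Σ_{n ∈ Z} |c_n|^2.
Σ |c_n|^2 = 157/2

Parseval equates the L^2 energy of f (normalised by 1/(2π)) with the ℓ^2 sum of its Fourier coefficients: (1/(2π)) ∫_0^{2π} |f|^2 = Σ |c_n|^2.
Compute the left side: (1/(2π)) [∫_0^π 6^2 dx + ∫_π^{2π} (-11)^2 dx] = (1/(2π)) · (36π + 121π) = (36 + 121)/2 = 157/2.
So Σ_{n ∈ Z} |c_n|^2 = 157/2.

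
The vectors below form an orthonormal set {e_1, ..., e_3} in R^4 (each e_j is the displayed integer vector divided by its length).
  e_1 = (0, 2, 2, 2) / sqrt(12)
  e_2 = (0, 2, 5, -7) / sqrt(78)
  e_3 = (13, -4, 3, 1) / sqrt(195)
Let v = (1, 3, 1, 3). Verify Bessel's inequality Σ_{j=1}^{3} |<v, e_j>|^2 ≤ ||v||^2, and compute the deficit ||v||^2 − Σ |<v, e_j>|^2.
Σ |<v, e_j>|^2 = 268/15; ||v||^2 = 20; deficit = 32/15

Write each e_j = u_j / sqrt(<u_j, u_j>) where u_j is the displayed integer vector. Then <v, e_j> = <v, u_j> / sqrt(<u_j, u_j>), so |<v, e_j>|^2 = <v, u_j>^2 / <u_j, u_j>.
Coefficients: <v, e_1> = 14/sqrt(12), <v, e_2> = -10/sqrt(78), <v, e_3> = 7/sqrt(195).
Square and sum: Σ |<v, e_j>|^2 = 268/15.
Compute ||v||^2 = v·v = 20.
Deficit = 20 − 268/15 = 32/15 ≥ 0, confirming Bessel's inequality. (The deficit equals ||v − Σ <v,e_j> e_j||^2, the squared distance from v to span{e_j}.)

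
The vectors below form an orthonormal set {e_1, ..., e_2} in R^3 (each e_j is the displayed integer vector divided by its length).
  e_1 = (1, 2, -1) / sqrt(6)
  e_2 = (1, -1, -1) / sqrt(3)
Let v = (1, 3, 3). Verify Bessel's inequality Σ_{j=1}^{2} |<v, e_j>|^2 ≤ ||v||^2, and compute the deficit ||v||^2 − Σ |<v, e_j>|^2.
Σ |<v, e_j>|^2 = 11; ||v||^2 = 19; deficit = 8

Write each e_j = u_j / sqrt(<u_j, u_j>) where u_j is the displayed integer vector. Then <v, e_j> = <v, u_j> / sqrt(<u_j, u_j>), so |<v, e_j>|^2 = <v, u_j>^2 / <u_j, u_j>.
Coefficients: <v, e_1> = 4/sqrt(6), <v, e_2> = -5/sqrt(3).
Square and sum: Σ |<v, e_j>|^2 = 11.
Compute ||v||^2 = v·v = 19.
Deficit = 19 − 11 = 8 ≥ 0, confirming Bessel's inequality. (The deficit equals ||v − Σ <v,e_j> e_j||^2, the squared distance from v to span{e_j}.)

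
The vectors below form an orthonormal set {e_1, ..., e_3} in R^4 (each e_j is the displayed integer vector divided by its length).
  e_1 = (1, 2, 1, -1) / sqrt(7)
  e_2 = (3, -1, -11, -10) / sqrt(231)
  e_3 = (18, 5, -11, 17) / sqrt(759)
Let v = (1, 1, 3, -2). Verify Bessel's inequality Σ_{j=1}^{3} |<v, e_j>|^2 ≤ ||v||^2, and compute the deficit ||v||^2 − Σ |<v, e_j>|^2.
Σ |<v, e_j>|^2 = 281/23; ||v||^2 = 15; deficit = 64/23

Write each e_j = u_j / sqrt(<u_j, u_j>) where u_j is the displayed integer vector. Then <v, e_j> = <v, u_j> / sqrt(<u_j, u_j>), so |<v, e_j>|^2 = <v, u_j>^2 / <u_j, u_j>.
Coefficients: <v, e_1> = 8/sqrt(7), <v, e_2> = -11/sqrt(231), <v, e_3> = -44/sqrt(759).
Square and sum: Σ |<v, e_j>|^2 = 281/23.
Compute ||v||^2 = v·v = 15.
Deficit = 15 − 281/23 = 64/23 ≥ 0, confirming Bessel's inequality. (The deficit equals ||v − Σ <v,e_j> e_j||^2, the squared distance from v to span{e_j}.)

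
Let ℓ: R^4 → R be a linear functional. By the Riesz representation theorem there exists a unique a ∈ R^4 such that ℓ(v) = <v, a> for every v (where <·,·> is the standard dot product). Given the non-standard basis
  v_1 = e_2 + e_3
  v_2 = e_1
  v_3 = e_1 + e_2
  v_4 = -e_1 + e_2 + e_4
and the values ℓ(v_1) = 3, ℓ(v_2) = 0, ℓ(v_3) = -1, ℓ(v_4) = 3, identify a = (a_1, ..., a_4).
a = (0, -1, 4, 4)

Write a = (a_1, ..., a_4) in the standard basis. For each basis vector v_i, ℓ(v_i) = <v_i, a> is a linear equation in the a_j's. Collect the n equations into a matrix system V a = ℓ, where row i of V is v_i (expressed in the standard basis). Since V is invertible (lower-triangular with 1s on the diagonal, up to permutation), solve by back-substitution:
  V =
[[0, 1, 1, 0],
 [1, 0, 0, 0],
 [1, 1, 0, 0],
 [-1, 1, 0, 1]]
  V a = (3, 0, -1, 3)
Solving gives a = (0, -1, 4, 4).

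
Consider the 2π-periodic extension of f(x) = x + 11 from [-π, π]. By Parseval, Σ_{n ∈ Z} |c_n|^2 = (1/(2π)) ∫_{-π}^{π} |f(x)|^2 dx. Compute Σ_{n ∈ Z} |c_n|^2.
Σ |c_n|^2 = π^2/3 + 121

Expand and integrate term by term over [-π, π]:
  ∫ (x)^2 dx = 1·(2π^3/3); ∫ 2·1·(11)·x dx = 0 (odd integrand); ∫ 11^2 dx = 121·2π.
So (1/(2π)) ∫_{-π}^{π} (x + 11)^2 dx = 1π^2/3 + 121 = π^2/3 + 121.
Parseval ⇒ Σ |c_n|^2 = π^2/3 + 121.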